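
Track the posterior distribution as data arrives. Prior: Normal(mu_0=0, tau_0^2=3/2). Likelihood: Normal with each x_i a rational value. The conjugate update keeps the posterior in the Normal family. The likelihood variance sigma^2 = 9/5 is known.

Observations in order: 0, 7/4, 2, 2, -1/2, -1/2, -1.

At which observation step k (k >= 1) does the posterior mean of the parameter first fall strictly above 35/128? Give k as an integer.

obs 1: x=0 → posterior Normal(0, 9/11)
obs 2: x=7/4 → posterior Normal(35/64, 9/16)
obs 3: x=2 → posterior Normal(25/28, 3/7)
obs 4: x=2 → posterior Normal(115/104, 9/26)
obs 5: x=-1/2 → posterior Normal(105/124, 9/31)
obs 6: x=-1/2 → posterior Normal(95/144, 1/4)
obs 7: x=-1 → posterior Normal(75/164, 9/41)

k = 2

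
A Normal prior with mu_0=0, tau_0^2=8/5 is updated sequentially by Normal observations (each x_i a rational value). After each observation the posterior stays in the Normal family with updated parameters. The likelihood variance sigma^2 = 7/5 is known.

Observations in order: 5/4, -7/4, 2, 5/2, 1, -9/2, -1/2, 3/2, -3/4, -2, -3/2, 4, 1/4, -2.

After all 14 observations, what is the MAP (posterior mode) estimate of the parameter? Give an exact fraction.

obs 1: x=5/4 → posterior Normal(2/3, 56/75)
obs 2: x=-7/4 → posterior Normal(-4/23, 56/115)
obs 3: x=2 → posterior Normal(12/31, 56/155)
obs 4: x=5/2 → posterior Normal(32/39, 56/195)
obs 5: x=1 → posterior Normal(40/47, 56/235)
obs 6: x=-9/2 → posterior Normal(4/55, 56/275)
obs 7: x=-1/2 → posterior Normal(0, 8/45)
obs 8: x=3/2 → posterior Normal(12/71, 56/355)
obs 9: x=-3/4 → posterior Normal(6/79, 56/395)
obs 10: x=-2 → posterior Normal(-10/87, 56/435)
obs 11: x=-3/2 → posterior Normal(-22/95, 56/475)
obs 12: x=4 → posterior Normal(10/103, 56/515)
obs 13: x=1/4 → posterior Normal(4/37, 56/555)
obs 14: x=-2 → posterior Normal(-4/119, 8/85)

-4/119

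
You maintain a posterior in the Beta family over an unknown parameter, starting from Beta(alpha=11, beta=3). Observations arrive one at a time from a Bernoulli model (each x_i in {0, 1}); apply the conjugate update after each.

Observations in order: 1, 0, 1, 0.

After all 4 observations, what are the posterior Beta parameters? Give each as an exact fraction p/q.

alpha=13, beta=5

obs 1: x=1 → posterior Beta(12, 3)
obs 2: x=0 → posterior Beta(12, 4)
obs 3: x=1 → posterior Beta(13, 4)
obs 4: x=0 → posterior Beta(13, 5)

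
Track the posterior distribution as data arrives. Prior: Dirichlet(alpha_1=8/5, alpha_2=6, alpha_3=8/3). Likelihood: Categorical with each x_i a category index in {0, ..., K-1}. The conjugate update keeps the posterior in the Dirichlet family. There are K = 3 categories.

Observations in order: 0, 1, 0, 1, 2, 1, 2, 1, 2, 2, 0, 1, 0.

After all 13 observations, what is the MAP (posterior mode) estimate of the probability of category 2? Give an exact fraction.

obs 1: x=0 → posterior Dirichlet(13/5, 6, 8/3)
obs 2: x=1 → posterior Dirichlet(13/5, 7, 8/3)
obs 3: x=0 → posterior Dirichlet(18/5, 7, 8/3)
obs 4: x=1 → posterior Dirichlet(18/5, 8, 8/3)
obs 5: x=2 → posterior Dirichlet(18/5, 8, 11/3)
obs 6: x=1 → posterior Dirichlet(18/5, 9, 11/3)
obs 7: x=2 → posterior Dirichlet(18/5, 9, 14/3)
obs 8: x=1 → posterior Dirichlet(18/5, 10, 14/3)
obs 9: x=2 → posterior Dirichlet(18/5, 10, 17/3)
obs 10: x=2 → posterior Dirichlet(18/5, 10, 20/3)
obs 11: x=0 → posterior Dirichlet(23/5, 10, 20/3)
obs 12: x=1 → posterior Dirichlet(23/5, 11, 20/3)
obs 13: x=0 → posterior Dirichlet(28/5, 11, 20/3)

85/304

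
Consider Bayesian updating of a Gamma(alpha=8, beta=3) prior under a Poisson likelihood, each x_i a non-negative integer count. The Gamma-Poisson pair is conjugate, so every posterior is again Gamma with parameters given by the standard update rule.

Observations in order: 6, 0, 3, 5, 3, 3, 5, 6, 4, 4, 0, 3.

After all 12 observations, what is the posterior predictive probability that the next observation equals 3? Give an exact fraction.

obs 1: x=6 → posterior Gamma(14, 4)
obs 2: x=0 → posterior Gamma(14, 5)
obs 3: x=3 → posterior Gamma(17, 6)
obs 4: x=5 → posterior Gamma(22, 7)
obs 5: x=3 → posterior Gamma(25, 8)
obs 6: x=3 → posterior Gamma(28, 9)
obs 7: x=5 → posterior Gamma(33, 10)
obs 8: x=6 → posterior Gamma(39, 11)
obs 9: x=4 → posterior Gamma(43, 12)
obs 10: x=4 → posterior Gamma(47, 13)
obs 11: x=0 → posterior Gamma(47, 14)
obs 12: x=3 → posterior Gamma(50, 15)

352285878868262396764132813320458126327139325439929962158203125/1645504557321206042154969182557350504982735865633579863348609024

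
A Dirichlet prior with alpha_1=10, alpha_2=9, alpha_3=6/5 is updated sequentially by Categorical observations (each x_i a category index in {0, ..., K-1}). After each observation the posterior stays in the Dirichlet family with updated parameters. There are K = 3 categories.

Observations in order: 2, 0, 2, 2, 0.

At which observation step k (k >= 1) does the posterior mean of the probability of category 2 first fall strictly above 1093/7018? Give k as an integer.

k = 4

obs 1: x=2 → posterior Dirichlet(10, 9, 11/5)
obs 2: x=0 → posterior Dirichlet(11, 9, 11/5)
obs 3: x=2 → posterior Dirichlet(11, 9, 16/5)
obs 4: x=2 → posterior Dirichlet(11, 9, 21/5)
obs 5: x=0 → posterior Dirichlet(12, 9, 21/5)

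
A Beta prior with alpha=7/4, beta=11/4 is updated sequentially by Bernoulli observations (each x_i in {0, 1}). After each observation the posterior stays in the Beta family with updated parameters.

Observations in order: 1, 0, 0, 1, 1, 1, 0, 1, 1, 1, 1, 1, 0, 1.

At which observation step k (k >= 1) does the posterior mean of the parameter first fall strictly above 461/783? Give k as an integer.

k = 10

obs 1: x=1 → posterior Beta(11/4, 11/4)
obs 2: x=0 → posterior Beta(11/4, 15/4)
obs 3: x=0 → posterior Beta(11/4, 19/4)
obs 4: x=1 → posterior Beta(15/4, 19/4)
obs 5: x=1 → posterior Beta(19/4, 19/4)
obs 6: x=1 → posterior Beta(23/4, 19/4)
obs 7: x=0 → posterior Beta(23/4, 23/4)
obs 8: x=1 → posterior Beta(27/4, 23/4)
obs 9: x=1 → posterior Beta(31/4, 23/4)
obs 10: x=1 → posterior Beta(35/4, 23/4)
obs 11: x=1 → posterior Beta(39/4, 23/4)
obs 12: x=1 → posterior Beta(43/4, 23/4)
obs 13: x=0 → posterior Beta(43/4, 27/4)
obs 14: x=1 → posterior Beta(47/4, 27/4)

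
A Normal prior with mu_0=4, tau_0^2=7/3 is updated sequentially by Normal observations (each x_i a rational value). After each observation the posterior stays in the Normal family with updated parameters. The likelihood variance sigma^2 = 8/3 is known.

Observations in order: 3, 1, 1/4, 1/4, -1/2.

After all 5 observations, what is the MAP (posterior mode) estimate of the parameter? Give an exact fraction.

obs 1: x=3 → posterior Normal(53/15, 56/45)
obs 2: x=1 → posterior Normal(30/11, 28/33)
obs 3: x=1/4 → posterior Normal(247/116, 56/87)
obs 4: x=1/4 → posterior Normal(127/72, 14/27)
obs 5: x=-1/2 → posterior Normal(60/43, 56/129)

60/43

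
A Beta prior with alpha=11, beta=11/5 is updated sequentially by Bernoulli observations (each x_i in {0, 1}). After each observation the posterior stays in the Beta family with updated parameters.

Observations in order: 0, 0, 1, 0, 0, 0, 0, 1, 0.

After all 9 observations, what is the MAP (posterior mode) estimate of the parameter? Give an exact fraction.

obs 1: x=0 → posterior Beta(11, 16/5)
obs 2: x=0 → posterior Beta(11, 21/5)
obs 3: x=1 → posterior Beta(12, 21/5)
obs 4: x=0 → posterior Beta(12, 26/5)
obs 5: x=0 → posterior Beta(12, 31/5)
obs 6: x=0 → posterior Beta(12, 36/5)
obs 7: x=0 → posterior Beta(12, 41/5)
obs 8: x=1 → posterior Beta(13, 41/5)
obs 9: x=0 → posterior Beta(13, 46/5)

60/101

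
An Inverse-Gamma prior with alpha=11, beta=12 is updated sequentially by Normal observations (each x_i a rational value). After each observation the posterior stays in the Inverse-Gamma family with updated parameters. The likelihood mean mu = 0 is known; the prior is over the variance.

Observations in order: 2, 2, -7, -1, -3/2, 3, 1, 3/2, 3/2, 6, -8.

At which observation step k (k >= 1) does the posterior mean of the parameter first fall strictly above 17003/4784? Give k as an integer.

obs 1: x=2 → posterior Inverse-Gamma(23/2, 14)
obs 2: x=2 → posterior Inverse-Gamma(12, 16)
obs 3: x=-7 → posterior Inverse-Gamma(25/2, 81/2)
obs 4: x=-1 → posterior Inverse-Gamma(13, 41)
obs 5: x=-3/2 → posterior Inverse-Gamma(27/2, 337/8)
obs 6: x=3 → posterior Inverse-Gamma(14, 373/8)
obs 7: x=1 → posterior Inverse-Gamma(29/2, 377/8)
obs 8: x=3/2 → posterior Inverse-Gamma(15, 193/4)
obs 9: x=3/2 → posterior Inverse-Gamma(31/2, 395/8)
obs 10: x=6 → posterior Inverse-Gamma(16, 539/8)
obs 11: x=-8 → posterior Inverse-Gamma(33/2, 795/8)

k = 6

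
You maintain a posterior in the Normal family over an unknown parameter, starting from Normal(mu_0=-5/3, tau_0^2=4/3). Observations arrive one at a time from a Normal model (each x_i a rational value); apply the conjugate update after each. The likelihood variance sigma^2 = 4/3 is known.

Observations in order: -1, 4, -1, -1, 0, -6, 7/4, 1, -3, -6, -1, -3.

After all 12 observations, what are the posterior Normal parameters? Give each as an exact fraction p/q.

obs 1: x=-1 → posterior Normal(-4/3, 2/3)
obs 2: x=4 → posterior Normal(4/9, 4/9)
obs 3: x=-1 → posterior Normal(1/12, 1/3)
obs 4: x=-1 → posterior Normal(-2/15, 4/15)
obs 5: x=0 → posterior Normal(-1/9, 2/9)
obs 6: x=-6 → posterior Normal(-20/21, 4/21)
obs 7: x=7/4 → posterior Normal(-59/96, 1/6)
obs 8: x=1 → posterior Normal(-47/108, 4/27)
obs 9: x=-3 → posterior Normal(-83/120, 2/15)
obs 10: x=-6 → posterior Normal(-155/132, 4/33)
obs 11: x=-1 → posterior Normal(-167/144, 1/9)
obs 12: x=-3 → posterior Normal(-203/156, 4/39)

mu_0=-203/156, tau_0^2=4/39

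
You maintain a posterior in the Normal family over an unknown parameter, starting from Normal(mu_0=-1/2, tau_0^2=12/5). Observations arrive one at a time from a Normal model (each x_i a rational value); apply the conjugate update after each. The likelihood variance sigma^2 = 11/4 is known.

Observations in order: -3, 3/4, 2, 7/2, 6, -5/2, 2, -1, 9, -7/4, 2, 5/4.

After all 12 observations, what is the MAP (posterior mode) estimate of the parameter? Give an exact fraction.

1697/1262

obs 1: x=-3 → posterior Normal(-343/206, 132/103)
obs 2: x=3/4 → posterior Normal(-271/302, 132/151)
obs 3: x=2 → posterior Normal(-79/398, 132/199)
obs 4: x=7/2 → posterior Normal(257/494, 132/247)
obs 5: x=6 → posterior Normal(833/590, 132/295)
obs 6: x=-5/2 → posterior Normal(593/686, 132/343)
obs 7: x=2 → posterior Normal(785/782, 132/391)
obs 8: x=-1 → posterior Normal(689/878, 132/439)
obs 9: x=9 → posterior Normal(1553/974, 132/487)
obs 10: x=-7/4 → posterior Normal(277/214, 132/535)
obs 11: x=2 → posterior Normal(1577/1166, 12/53)
obs 12: x=5/4 → posterior Normal(1697/1262, 132/631)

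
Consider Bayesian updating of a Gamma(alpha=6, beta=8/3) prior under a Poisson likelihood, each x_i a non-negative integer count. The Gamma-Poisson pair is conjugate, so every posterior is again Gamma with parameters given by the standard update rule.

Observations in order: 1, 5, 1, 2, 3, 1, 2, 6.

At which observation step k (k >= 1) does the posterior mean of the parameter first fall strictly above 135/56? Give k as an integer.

k = 2

obs 1: x=1 → posterior Gamma(7, 11/3)
obs 2: x=5 → posterior Gamma(12, 14/3)
obs 3: x=1 → posterior Gamma(13, 17/3)
obs 4: x=2 → posterior Gamma(15, 20/3)
obs 5: x=3 → posterior Gamma(18, 23/3)
obs 6: x=1 → posterior Gamma(19, 26/3)
obs 7: x=2 → posterior Gamma(21, 29/3)
obs 8: x=6 → posterior Gamma(27, 32/3)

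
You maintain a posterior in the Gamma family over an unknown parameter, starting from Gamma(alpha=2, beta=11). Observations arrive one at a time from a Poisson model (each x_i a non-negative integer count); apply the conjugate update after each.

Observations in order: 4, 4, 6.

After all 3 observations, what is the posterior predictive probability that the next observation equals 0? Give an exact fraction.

obs 1: x=4 → posterior Gamma(6, 12)
obs 2: x=4 → posterior Gamma(10, 13)
obs 3: x=6 → posterior Gamma(16, 14)

2177953337809371136/6568408355712890625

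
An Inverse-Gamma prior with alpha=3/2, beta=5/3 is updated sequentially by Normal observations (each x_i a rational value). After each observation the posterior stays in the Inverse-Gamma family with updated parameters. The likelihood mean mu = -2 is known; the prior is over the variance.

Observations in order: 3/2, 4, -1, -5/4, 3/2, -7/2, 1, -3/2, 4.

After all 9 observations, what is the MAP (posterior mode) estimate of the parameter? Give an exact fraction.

5419/672

obs 1: x=3/2 → posterior Inverse-Gamma(2, 187/24)
obs 2: x=4 → posterior Inverse-Gamma(5/2, 619/24)
obs 3: x=-1 → posterior Inverse-Gamma(3, 631/24)
obs 4: x=-5/4 → posterior Inverse-Gamma(7/2, 2551/96)
obs 5: x=3/2 → posterior Inverse-Gamma(4, 3139/96)
obs 6: x=-7/2 → posterior Inverse-Gamma(9/2, 3247/96)
obs 7: x=1 → posterior Inverse-Gamma(5, 3679/96)
obs 8: x=-3/2 → posterior Inverse-Gamma(11/2, 3691/96)
obs 9: x=4 → posterior Inverse-Gamma(6, 5419/96)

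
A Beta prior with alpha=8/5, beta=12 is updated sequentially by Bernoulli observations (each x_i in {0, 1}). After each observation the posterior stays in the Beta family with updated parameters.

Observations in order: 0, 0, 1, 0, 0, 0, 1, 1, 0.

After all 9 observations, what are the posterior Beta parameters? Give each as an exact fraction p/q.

alpha=23/5, beta=18

obs 1: x=0 → posterior Beta(8/5, 13)
obs 2: x=0 → posterior Beta(8/5, 14)
obs 3: x=1 → posterior Beta(13/5, 14)
obs 4: x=0 → posterior Beta(13/5, 15)
obs 5: x=0 → posterior Beta(13/5, 16)
obs 6: x=0 → posterior Beta(13/5, 17)
obs 7: x=1 → posterior Beta(18/5, 17)
obs 8: x=1 → posterior Beta(23/5, 17)
obs 9: x=0 → posterior Beta(23/5, 18)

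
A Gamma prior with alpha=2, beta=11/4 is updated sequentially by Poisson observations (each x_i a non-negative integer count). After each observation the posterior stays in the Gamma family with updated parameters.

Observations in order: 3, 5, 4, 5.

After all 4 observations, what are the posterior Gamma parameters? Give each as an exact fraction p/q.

alpha=19, beta=27/4

obs 1: x=3 → posterior Gamma(5, 15/4)
obs 2: x=5 → posterior Gamma(10, 19/4)
obs 3: x=4 → posterior Gamma(14, 23/4)
obs 4: x=5 → posterior Gamma(19, 27/4)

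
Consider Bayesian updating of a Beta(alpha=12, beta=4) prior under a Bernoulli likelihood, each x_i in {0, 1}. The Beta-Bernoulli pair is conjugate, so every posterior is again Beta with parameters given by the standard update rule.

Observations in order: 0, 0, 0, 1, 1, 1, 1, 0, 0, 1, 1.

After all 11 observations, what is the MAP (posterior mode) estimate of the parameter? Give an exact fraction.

17/25

obs 1: x=0 → posterior Beta(12, 5)
obs 2: x=0 → posterior Beta(12, 6)
obs 3: x=0 → posterior Beta(12, 7)
obs 4: x=1 → posterior Beta(13, 7)
obs 5: x=1 → posterior Beta(14, 7)
obs 6: x=1 → posterior Beta(15, 7)
obs 7: x=1 → posterior Beta(16, 7)
obs 8: x=0 → posterior Beta(16, 8)
obs 9: x=0 → posterior Beta(16, 9)
obs 10: x=1 → posterior Beta(17, 9)
obs 11: x=1 → posterior Beta(18, 9)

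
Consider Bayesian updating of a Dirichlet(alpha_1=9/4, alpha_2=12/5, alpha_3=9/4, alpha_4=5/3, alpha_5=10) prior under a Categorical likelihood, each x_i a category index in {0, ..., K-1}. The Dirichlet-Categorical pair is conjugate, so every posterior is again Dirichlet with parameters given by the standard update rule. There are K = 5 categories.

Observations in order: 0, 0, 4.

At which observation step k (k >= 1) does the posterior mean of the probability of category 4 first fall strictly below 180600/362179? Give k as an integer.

k = 2

obs 1: x=0 → posterior Dirichlet(13/4, 12/5, 9/4, 5/3, 10)
obs 2: x=0 → posterior Dirichlet(17/4, 12/5, 9/4, 5/3, 10)
obs 3: x=4 → posterior Dirichlet(17/4, 12/5, 9/4, 5/3, 11)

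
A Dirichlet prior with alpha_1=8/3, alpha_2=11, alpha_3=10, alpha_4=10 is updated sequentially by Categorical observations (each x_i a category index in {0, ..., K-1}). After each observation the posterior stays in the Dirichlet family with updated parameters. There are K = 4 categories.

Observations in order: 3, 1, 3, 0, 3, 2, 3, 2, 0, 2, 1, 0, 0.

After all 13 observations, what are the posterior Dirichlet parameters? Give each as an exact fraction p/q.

alpha_1=20/3, alpha_2=13, alpha_3=13, alpha_4=14

obs 1: x=3 → posterior Dirichlet(8/3, 11, 10, 11)
obs 2: x=1 → posterior Dirichlet(8/3, 12, 10, 11)
obs 3: x=3 → posterior Dirichlet(8/3, 12, 10, 12)
obs 4: x=0 → posterior Dirichlet(11/3, 12, 10, 12)
obs 5: x=3 → posterior Dirichlet(11/3, 12, 10, 13)
obs 6: x=2 → posterior Dirichlet(11/3, 12, 11, 13)
obs 7: x=3 → posterior Dirichlet(11/3, 12, 11, 14)
obs 8: x=2 → posterior Dirichlet(11/3, 12, 12, 14)
obs 9: x=0 → posterior Dirichlet(14/3, 12, 12, 14)
obs 10: x=2 → posterior Dirichlet(14/3, 12, 13, 14)
obs 11: x=1 → posterior Dirichlet(14/3, 13, 13, 14)
obs 12: x=0 → posterior Dirichlet(17/3, 13, 13, 14)
obs 13: x=0 → posterior Dirichlet(20/3, 13, 13, 14)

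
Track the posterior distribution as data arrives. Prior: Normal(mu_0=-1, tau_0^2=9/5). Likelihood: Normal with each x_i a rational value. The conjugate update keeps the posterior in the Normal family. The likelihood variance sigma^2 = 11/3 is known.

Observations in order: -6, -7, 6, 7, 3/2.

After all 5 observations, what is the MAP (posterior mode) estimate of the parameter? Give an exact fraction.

obs 1: x=-6 → posterior Normal(-217/82, 99/82)
obs 2: x=-7 → posterior Normal(-406/109, 99/109)
obs 3: x=6 → posterior Normal(-61/34, 99/136)
obs 4: x=7 → posterior Normal(-55/163, 99/163)
obs 5: x=3/2 → posterior Normal(-29/380, 99/190)

-29/380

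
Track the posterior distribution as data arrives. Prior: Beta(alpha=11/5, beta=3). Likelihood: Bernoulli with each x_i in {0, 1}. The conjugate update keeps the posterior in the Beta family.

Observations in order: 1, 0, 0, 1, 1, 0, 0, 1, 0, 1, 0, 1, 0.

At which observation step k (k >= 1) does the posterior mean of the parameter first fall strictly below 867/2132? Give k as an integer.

obs 1: x=1 → posterior Beta(16/5, 3)
obs 2: x=0 → posterior Beta(16/5, 4)
obs 3: x=0 → posterior Beta(16/5, 5)
obs 4: x=1 → posterior Beta(21/5, 5)
obs 5: x=1 → posterior Beta(26/5, 5)
obs 6: x=0 → posterior Beta(26/5, 6)
obs 7: x=0 → posterior Beta(26/5, 7)
obs 8: x=1 → posterior Beta(31/5, 7)
obs 9: x=0 → posterior Beta(31/5, 8)
obs 10: x=1 → posterior Beta(36/5, 8)
obs 11: x=0 → posterior Beta(36/5, 9)
obs 12: x=1 → posterior Beta(41/5, 9)
obs 13: x=0 → posterior Beta(41/5, 10)

k = 3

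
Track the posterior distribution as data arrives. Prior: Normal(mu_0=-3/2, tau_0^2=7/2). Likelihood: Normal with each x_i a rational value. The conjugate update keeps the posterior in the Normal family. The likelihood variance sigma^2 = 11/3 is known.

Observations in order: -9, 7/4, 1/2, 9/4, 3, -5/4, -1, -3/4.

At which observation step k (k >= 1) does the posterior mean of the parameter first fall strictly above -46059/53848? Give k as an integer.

obs 1: x=-9 → posterior Normal(-222/43, 77/43)
obs 2: x=7/4 → posterior Normal(-741/256, 77/64)
obs 3: x=1/2 → posterior Normal(-699/340, 77/85)
obs 4: x=9/4 → posterior Normal(-255/212, 77/106)
obs 5: x=3 → posterior Normal(-129/254, 77/127)
obs 6: x=-5/4 → posterior Normal(-363/592, 77/148)
obs 7: x=-1 → posterior Normal(-447/676, 77/169)
obs 8: x=-3/4 → posterior Normal(-51/76, 77/190)

k = 5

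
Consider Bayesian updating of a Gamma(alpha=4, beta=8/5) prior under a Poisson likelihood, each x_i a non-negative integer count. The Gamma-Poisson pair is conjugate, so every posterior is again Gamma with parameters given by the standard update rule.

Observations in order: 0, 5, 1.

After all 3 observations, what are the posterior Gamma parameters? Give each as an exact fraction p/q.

alpha=10, beta=23/5

obs 1: x=0 → posterior Gamma(4, 13/5)
obs 2: x=5 → posterior Gamma(9, 18/5)
obs 3: x=1 → posterior Gamma(10, 23/5)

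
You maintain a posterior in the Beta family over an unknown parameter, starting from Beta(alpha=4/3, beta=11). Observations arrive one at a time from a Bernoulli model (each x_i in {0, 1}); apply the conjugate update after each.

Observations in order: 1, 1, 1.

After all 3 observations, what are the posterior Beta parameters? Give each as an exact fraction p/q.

alpha=13/3, beta=11

obs 1: x=1 → posterior Beta(7/3, 11)
obs 2: x=1 → posterior Beta(10/3, 11)
obs 3: x=1 → posterior Beta(13/3, 11)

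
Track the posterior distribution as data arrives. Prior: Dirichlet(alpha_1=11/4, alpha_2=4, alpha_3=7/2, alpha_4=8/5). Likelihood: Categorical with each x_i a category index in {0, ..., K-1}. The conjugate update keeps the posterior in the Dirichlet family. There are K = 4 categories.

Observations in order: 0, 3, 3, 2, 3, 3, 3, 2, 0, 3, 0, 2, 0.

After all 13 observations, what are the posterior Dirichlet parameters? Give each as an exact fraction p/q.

obs 1: x=0 → posterior Dirichlet(15/4, 4, 7/2, 8/5)
obs 2: x=3 → posterior Dirichlet(15/4, 4, 7/2, 13/5)
obs 3: x=3 → posterior Dirichlet(15/4, 4, 7/2, 18/5)
obs 4: x=2 → posterior Dirichlet(15/4, 4, 9/2, 18/5)
obs 5: x=3 → posterior Dirichlet(15/4, 4, 9/2, 23/5)
obs 6: x=3 → posterior Dirichlet(15/4, 4, 9/2, 28/5)
obs 7: x=3 → posterior Dirichlet(15/4, 4, 9/2, 33/5)
obs 8: x=2 → posterior Dirichlet(15/4, 4, 11/2, 33/5)
obs 9: x=0 → posterior Dirichlet(19/4, 4, 11/2, 33/5)
obs 10: x=3 → posterior Dirichlet(19/4, 4, 11/2, 38/5)
obs 11: x=0 → posterior Dirichlet(23/4, 4, 11/2, 38/5)
obs 12: x=2 → posterior Dirichlet(23/4, 4, 13/2, 38/5)
obs 13: x=0 → posterior Dirichlet(27/4, 4, 13/2, 38/5)

alpha_1=27/4, alpha_2=4, alpha_3=13/2, alpha_4=38/5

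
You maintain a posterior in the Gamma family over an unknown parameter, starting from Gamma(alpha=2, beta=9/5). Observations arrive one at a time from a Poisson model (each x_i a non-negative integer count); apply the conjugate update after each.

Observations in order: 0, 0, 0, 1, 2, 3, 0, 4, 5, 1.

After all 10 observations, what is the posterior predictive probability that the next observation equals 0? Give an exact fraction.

75047496554032956760519149093721/324518553658426726783156020576256

obs 1: x=0 → posterior Gamma(2, 14/5)
obs 2: x=0 → posterior Gamma(2, 19/5)
obs 3: x=0 → posterior Gamma(2, 24/5)
obs 4: x=1 → posterior Gamma(3, 29/5)
obs 5: x=2 → posterior Gamma(5, 34/5)
obs 6: x=3 → posterior Gamma(8, 39/5)
obs 7: x=0 → posterior Gamma(8, 44/5)
obs 8: x=4 → posterior Gamma(12, 49/5)
obs 9: x=5 → posterior Gamma(17, 54/5)
obs 10: x=1 → posterior Gamma(18, 59/5)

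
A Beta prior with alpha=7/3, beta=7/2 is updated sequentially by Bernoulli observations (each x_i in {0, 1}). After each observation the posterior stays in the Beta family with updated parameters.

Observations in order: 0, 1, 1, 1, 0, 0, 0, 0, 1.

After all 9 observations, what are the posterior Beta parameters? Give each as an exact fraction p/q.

alpha=19/3, beta=17/2

obs 1: x=0 → posterior Beta(7/3, 9/2)
obs 2: x=1 → posterior Beta(10/3, 9/2)
obs 3: x=1 → posterior Beta(13/3, 9/2)
obs 4: x=1 → posterior Beta(16/3, 9/2)
obs 5: x=0 → posterior Beta(16/3, 11/2)
obs 6: x=0 → posterior Beta(16/3, 13/2)
obs 7: x=0 → posterior Beta(16/3, 15/2)
obs 8: x=0 → posterior Beta(16/3, 17/2)
obs 9: x=1 → posterior Beta(19/3, 17/2)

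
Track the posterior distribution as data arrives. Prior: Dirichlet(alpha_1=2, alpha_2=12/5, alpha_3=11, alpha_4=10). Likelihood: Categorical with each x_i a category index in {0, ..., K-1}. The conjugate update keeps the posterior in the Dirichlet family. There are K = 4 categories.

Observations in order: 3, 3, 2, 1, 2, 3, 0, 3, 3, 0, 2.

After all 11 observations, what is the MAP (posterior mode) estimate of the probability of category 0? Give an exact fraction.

5/54

obs 1: x=3 → posterior Dirichlet(2, 12/5, 11, 11)
obs 2: x=3 → posterior Dirichlet(2, 12/5, 11, 12)
obs 3: x=2 → posterior Dirichlet(2, 12/5, 12, 12)
obs 4: x=1 → posterior Dirichlet(2, 17/5, 12, 12)
obs 5: x=2 → posterior Dirichlet(2, 17/5, 13, 12)
obs 6: x=3 → posterior Dirichlet(2, 17/5, 13, 13)
obs 7: x=0 → posterior Dirichlet(3, 17/5, 13, 13)
obs 8: x=3 → posterior Dirichlet(3, 17/5, 13, 14)
obs 9: x=3 → posterior Dirichlet(3, 17/5, 13, 15)
obs 10: x=0 → posterior Dirichlet(4, 17/5, 13, 15)
obs 11: x=2 → posterior Dirichlet(4, 17/5, 14, 15)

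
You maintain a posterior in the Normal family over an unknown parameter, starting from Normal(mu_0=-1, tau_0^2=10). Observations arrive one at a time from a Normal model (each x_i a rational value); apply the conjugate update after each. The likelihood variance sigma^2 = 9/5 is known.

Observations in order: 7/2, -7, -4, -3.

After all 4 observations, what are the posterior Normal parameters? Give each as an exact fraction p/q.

obs 1: x=7/2 → posterior Normal(166/59, 90/59)
obs 2: x=-7 → posterior Normal(-184/109, 90/109)
obs 3: x=-4 → posterior Normal(-128/53, 30/53)
obs 4: x=-3 → posterior Normal(-534/209, 90/209)

mu_0=-534/209, tau_0^2=90/209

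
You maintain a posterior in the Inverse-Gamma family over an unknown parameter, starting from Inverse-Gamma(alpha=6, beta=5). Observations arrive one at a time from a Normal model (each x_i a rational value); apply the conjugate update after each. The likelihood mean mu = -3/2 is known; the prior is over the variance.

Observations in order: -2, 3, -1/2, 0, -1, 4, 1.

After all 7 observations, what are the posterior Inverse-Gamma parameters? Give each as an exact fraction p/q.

alpha=19/2, beta=141/4

obs 1: x=-2 → posterior Inverse-Gamma(13/2, 41/8)
obs 2: x=3 → posterior Inverse-Gamma(7, 61/4)
obs 3: x=-1/2 → posterior Inverse-Gamma(15/2, 63/4)
obs 4: x=0 → posterior Inverse-Gamma(8, 135/8)
obs 5: x=-1 → posterior Inverse-Gamma(17/2, 17)
obs 6: x=4 → posterior Inverse-Gamma(9, 257/8)
obs 7: x=1 → posterior Inverse-Gamma(19/2, 141/4)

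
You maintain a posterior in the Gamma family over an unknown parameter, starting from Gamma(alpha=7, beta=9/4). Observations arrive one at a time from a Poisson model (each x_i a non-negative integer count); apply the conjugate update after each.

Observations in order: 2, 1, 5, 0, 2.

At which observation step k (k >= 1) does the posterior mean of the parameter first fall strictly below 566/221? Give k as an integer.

k = 2

obs 1: x=2 → posterior Gamma(9, 13/4)
obs 2: x=1 → posterior Gamma(10, 17/4)
obs 3: x=5 → posterior Gamma(15, 21/4)
obs 4: x=0 → posterior Gamma(15, 25/4)
obs 5: x=2 → posterior Gamma(17, 29/4)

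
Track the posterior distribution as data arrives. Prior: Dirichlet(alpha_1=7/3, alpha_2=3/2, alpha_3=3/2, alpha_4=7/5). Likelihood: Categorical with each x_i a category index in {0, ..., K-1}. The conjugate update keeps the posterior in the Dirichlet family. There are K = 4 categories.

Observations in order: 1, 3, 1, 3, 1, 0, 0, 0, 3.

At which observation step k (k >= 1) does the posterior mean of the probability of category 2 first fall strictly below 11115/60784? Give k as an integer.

k = 2

obs 1: x=1 → posterior Dirichlet(7/3, 5/2, 3/2, 7/5)
obs 2: x=3 → posterior Dirichlet(7/3, 5/2, 3/2, 12/5)
obs 3: x=1 → posterior Dirichlet(7/3, 7/2, 3/2, 12/5)
obs 4: x=3 → posterior Dirichlet(7/3, 7/2, 3/2, 17/5)
obs 5: x=1 → posterior Dirichlet(7/3, 9/2, 3/2, 17/5)
obs 6: x=0 → posterior Dirichlet(10/3, 9/2, 3/2, 17/5)
obs 7: x=0 → posterior Dirichlet(13/3, 9/2, 3/2, 17/5)
obs 8: x=0 → posterior Dirichlet(16/3, 9/2, 3/2, 17/5)
obs 9: x=3 → posterior Dirichlet(16/3, 9/2, 3/2, 22/5)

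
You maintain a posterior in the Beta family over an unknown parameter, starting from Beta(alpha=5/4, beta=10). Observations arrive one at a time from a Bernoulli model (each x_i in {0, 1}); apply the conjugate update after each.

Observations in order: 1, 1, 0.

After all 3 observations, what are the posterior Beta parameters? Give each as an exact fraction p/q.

obs 1: x=1 → posterior Beta(9/4, 10)
obs 2: x=1 → posterior Beta(13/4, 10)
obs 3: x=0 → posterior Beta(13/4, 11)

alpha=13/4, beta=11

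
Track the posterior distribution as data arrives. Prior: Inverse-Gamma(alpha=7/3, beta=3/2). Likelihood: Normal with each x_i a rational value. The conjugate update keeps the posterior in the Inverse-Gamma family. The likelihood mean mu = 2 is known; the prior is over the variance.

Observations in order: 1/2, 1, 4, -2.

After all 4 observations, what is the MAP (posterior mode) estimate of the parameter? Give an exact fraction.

315/128

obs 1: x=1/2 → posterior Inverse-Gamma(17/6, 21/8)
obs 2: x=1 → posterior Inverse-Gamma(10/3, 25/8)
obs 3: x=4 → posterior Inverse-Gamma(23/6, 41/8)
obs 4: x=-2 → posterior Inverse-Gamma(13/3, 105/8)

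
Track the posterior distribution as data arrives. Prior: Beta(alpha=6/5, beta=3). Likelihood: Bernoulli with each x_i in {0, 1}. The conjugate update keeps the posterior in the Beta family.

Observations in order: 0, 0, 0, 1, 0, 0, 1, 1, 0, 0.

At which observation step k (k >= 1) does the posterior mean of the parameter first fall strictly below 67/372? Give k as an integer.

k = 3

obs 1: x=0 → posterior Beta(6/5, 4)
obs 2: x=0 → posterior Beta(6/5, 5)
obs 3: x=0 → posterior Beta(6/5, 6)
obs 4: x=1 → posterior Beta(11/5, 6)
obs 5: x=0 → posterior Beta(11/5, 7)
obs 6: x=0 → posterior Beta(11/5, 8)
obs 7: x=1 → posterior Beta(16/5, 8)
obs 8: x=1 → posterior Beta(21/5, 8)
obs 9: x=0 → posterior Beta(21/5, 9)
obs 10: x=0 → posterior Beta(21/5, 10)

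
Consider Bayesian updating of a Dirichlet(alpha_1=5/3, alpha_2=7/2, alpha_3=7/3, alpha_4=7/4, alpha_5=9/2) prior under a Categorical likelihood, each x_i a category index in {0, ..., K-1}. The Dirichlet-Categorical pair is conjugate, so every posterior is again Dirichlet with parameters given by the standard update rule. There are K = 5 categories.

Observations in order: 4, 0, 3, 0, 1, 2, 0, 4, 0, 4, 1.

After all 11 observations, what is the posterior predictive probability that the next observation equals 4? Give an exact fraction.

10/33

obs 1: x=4 → posterior Dirichlet(5/3, 7/2, 7/3, 7/4, 11/2)
obs 2: x=0 → posterior Dirichlet(8/3, 7/2, 7/3, 7/4, 11/2)
obs 3: x=3 → posterior Dirichlet(8/3, 7/2, 7/3, 11/4, 11/2)
obs 4: x=0 → posterior Dirichlet(11/3, 7/2, 7/3, 11/4, 11/2)
obs 5: x=1 → posterior Dirichlet(11/3, 9/2, 7/3, 11/4, 11/2)
obs 6: x=2 → posterior Dirichlet(11/3, 9/2, 10/3, 11/4, 11/2)
obs 7: x=0 → posterior Dirichlet(14/3, 9/2, 10/3, 11/4, 11/2)
obs 8: x=4 → posterior Dirichlet(14/3, 9/2, 10/3, 11/4, 13/2)
obs 9: x=0 → posterior Dirichlet(17/3, 9/2, 10/3, 11/4, 13/2)
obs 10: x=4 → posterior Dirichlet(17/3, 9/2, 10/3, 11/4, 15/2)
obs 11: x=1 → posterior Dirichlet(17/3, 11/2, 10/3, 11/4, 15/2)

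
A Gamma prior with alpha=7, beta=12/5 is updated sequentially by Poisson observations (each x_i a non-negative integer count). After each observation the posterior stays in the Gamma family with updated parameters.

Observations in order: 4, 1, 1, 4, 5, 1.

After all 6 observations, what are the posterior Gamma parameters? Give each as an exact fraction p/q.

alpha=23, beta=42/5

obs 1: x=4 → posterior Gamma(11, 17/5)
obs 2: x=1 → posterior Gamma(12, 22/5)
obs 3: x=1 → posterior Gamma(13, 27/5)
obs 4: x=4 → posterior Gamma(17, 32/5)
obs 5: x=5 → posterior Gamma(22, 37/5)
obs 6: x=1 → posterior Gamma(23, 42/5)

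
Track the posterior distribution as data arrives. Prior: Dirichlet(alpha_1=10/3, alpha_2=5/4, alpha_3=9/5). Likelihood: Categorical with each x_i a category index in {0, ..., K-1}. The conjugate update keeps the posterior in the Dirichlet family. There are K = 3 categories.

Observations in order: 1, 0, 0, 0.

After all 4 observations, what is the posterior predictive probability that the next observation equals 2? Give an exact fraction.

108/623

obs 1: x=1 → posterior Dirichlet(10/3, 9/4, 9/5)
obs 2: x=0 → posterior Dirichlet(13/3, 9/4, 9/5)
obs 3: x=0 → posterior Dirichlet(16/3, 9/4, 9/5)
obs 4: x=0 → posterior Dirichlet(19/3, 9/4, 9/5)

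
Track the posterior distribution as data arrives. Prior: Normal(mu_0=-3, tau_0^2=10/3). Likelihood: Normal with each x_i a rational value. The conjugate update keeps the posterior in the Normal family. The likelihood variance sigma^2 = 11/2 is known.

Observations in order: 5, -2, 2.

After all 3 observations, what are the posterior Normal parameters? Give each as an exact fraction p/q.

mu_0=1/93, tau_0^2=110/93

obs 1: x=5 → posterior Normal(1/53, 110/53)
obs 2: x=-2 → posterior Normal(-39/73, 110/73)
obs 3: x=2 → posterior Normal(1/93, 110/93)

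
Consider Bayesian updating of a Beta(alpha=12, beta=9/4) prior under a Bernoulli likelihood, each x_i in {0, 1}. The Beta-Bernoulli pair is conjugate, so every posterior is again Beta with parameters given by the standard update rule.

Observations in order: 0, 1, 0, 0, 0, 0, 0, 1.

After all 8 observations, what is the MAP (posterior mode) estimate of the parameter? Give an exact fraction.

obs 1: x=0 → posterior Beta(12, 13/4)
obs 2: x=1 → posterior Beta(13, 13/4)
obs 3: x=0 → posterior Beta(13, 17/4)
obs 4: x=0 → posterior Beta(13, 21/4)
obs 5: x=0 → posterior Beta(13, 25/4)
obs 6: x=0 → posterior Beta(13, 29/4)
obs 7: x=0 → posterior Beta(13, 33/4)
obs 8: x=1 → posterior Beta(14, 33/4)

52/81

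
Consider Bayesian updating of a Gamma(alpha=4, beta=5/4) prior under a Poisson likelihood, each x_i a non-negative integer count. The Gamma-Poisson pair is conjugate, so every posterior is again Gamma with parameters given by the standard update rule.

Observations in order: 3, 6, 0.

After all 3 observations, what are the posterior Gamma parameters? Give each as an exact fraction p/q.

alpha=13, beta=17/4

obs 1: x=3 → posterior Gamma(7, 9/4)
obs 2: x=6 → posterior Gamma(13, 13/4)
obs 3: x=0 → posterior Gamma(13, 17/4)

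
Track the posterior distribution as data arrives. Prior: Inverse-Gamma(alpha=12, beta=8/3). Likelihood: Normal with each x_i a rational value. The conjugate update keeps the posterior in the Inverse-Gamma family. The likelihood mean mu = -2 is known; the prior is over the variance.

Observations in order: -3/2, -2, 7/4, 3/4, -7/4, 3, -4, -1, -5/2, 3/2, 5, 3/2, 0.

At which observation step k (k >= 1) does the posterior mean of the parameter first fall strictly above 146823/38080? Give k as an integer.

k = 13

obs 1: x=-3/2 → posterior Inverse-Gamma(25/2, 67/24)
obs 2: x=-2 → posterior Inverse-Gamma(13, 67/24)
obs 3: x=7/4 → posterior Inverse-Gamma(27/2, 943/96)
obs 4: x=3/4 → posterior Inverse-Gamma(14, 653/48)
obs 5: x=-7/4 → posterior Inverse-Gamma(29/2, 1309/96)
obs 6: x=3 → posterior Inverse-Gamma(15, 2509/96)
obs 7: x=-4 → posterior Inverse-Gamma(31/2, 2701/96)
obs 8: x=-1 → posterior Inverse-Gamma(16, 2749/96)
obs 9: x=-5/2 → posterior Inverse-Gamma(33/2, 2761/96)
obs 10: x=3/2 → posterior Inverse-Gamma(17, 3349/96)
obs 11: x=5 → posterior Inverse-Gamma(35/2, 5701/96)
obs 12: x=3/2 → posterior Inverse-Gamma(18, 6289/96)
obs 13: x=0 → posterior Inverse-Gamma(37/2, 6481/96)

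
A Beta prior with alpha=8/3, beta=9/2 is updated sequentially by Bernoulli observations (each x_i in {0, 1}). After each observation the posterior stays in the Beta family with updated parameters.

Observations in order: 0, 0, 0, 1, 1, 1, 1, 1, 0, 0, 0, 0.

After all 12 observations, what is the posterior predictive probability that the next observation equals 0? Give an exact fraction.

3/5

obs 1: x=0 → posterior Beta(8/3, 11/2)
obs 2: x=0 → posterior Beta(8/3, 13/2)
obs 3: x=0 → posterior Beta(8/3, 15/2)
obs 4: x=1 → posterior Beta(11/3, 15/2)
obs 5: x=1 → posterior Beta(14/3, 15/2)
obs 6: x=1 → posterior Beta(17/3, 15/2)
obs 7: x=1 → posterior Beta(20/3, 15/2)
obs 8: x=1 → posterior Beta(23/3, 15/2)
obs 9: x=0 → posterior Beta(23/3, 17/2)
obs 10: x=0 → posterior Beta(23/3, 19/2)
obs 11: x=0 → posterior Beta(23/3, 21/2)
obs 12: x=0 → posterior Beta(23/3, 23/2)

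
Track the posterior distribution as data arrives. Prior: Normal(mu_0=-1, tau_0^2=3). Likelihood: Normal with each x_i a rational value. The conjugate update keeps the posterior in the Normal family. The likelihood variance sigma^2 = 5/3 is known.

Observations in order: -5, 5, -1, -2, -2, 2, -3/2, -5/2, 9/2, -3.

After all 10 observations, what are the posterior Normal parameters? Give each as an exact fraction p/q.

mu_0=-109/190, tau_0^2=3/19

obs 1: x=-5 → posterior Normal(-25/7, 15/14)
obs 2: x=5 → posterior Normal(-5/23, 15/23)
obs 3: x=-1 → posterior Normal(-7/16, 15/32)
obs 4: x=-2 → posterior Normal(-32/41, 15/41)
obs 5: x=-2 → posterior Normal(-1, 3/10)
obs 6: x=2 → posterior Normal(-32/59, 15/59)
obs 7: x=-3/2 → posterior Normal(-91/136, 15/68)
obs 8: x=-5/2 → posterior Normal(-68/77, 15/77)
obs 9: x=9/2 → posterior Normal(-55/172, 15/86)
obs 10: x=-3 → posterior Normal(-109/190, 3/19)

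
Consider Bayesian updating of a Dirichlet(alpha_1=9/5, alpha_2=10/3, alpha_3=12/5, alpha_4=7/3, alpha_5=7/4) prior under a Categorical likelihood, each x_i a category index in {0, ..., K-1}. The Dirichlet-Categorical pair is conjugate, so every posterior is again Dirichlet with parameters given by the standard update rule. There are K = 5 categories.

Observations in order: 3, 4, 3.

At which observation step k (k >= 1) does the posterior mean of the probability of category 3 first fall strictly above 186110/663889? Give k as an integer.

k = 3

obs 1: x=3 → posterior Dirichlet(9/5, 10/3, 12/5, 10/3, 7/4)
obs 2: x=4 → posterior Dirichlet(9/5, 10/3, 12/5, 10/3, 11/4)
obs 3: x=3 → posterior Dirichlet(9/5, 10/3, 12/5, 13/3, 11/4)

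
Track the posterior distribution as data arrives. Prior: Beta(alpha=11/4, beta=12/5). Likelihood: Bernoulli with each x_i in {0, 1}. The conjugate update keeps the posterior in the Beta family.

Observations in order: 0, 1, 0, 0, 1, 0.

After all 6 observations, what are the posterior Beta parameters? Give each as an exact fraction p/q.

obs 1: x=0 → posterior Beta(11/4, 17/5)
obs 2: x=1 → posterior Beta(15/4, 17/5)
obs 3: x=0 → posterior Beta(15/4, 22/5)
obs 4: x=0 → posterior Beta(15/4, 27/5)
obs 5: x=1 → posterior Beta(19/4, 27/5)
obs 6: x=0 → posterior Beta(19/4, 32/5)

alpha=19/4, beta=32/5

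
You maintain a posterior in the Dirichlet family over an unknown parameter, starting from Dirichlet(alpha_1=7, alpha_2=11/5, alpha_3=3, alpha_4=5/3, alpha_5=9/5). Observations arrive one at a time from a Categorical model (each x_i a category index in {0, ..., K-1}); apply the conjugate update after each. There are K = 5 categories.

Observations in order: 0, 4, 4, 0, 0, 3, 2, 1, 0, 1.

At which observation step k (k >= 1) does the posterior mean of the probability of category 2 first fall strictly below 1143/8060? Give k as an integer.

k = 6

obs 1: x=0 → posterior Dirichlet(8, 11/5, 3, 5/3, 9/5)
obs 2: x=4 → posterior Dirichlet(8, 11/5, 3, 5/3, 14/5)
obs 3: x=4 → posterior Dirichlet(8, 11/5, 3, 5/3, 19/5)
obs 4: x=0 → posterior Dirichlet(9, 11/5, 3, 5/3, 19/5)
obs 5: x=0 → posterior Dirichlet(10, 11/5, 3, 5/3, 19/5)
obs 6: x=3 → posterior Dirichlet(10, 11/5, 3, 8/3, 19/5)
obs 7: x=2 → posterior Dirichlet(10, 11/5, 4, 8/3, 19/5)
obs 8: x=1 → posterior Dirichlet(10, 16/5, 4, 8/3, 19/5)
obs 9: x=0 → posterior Dirichlet(11, 16/5, 4, 8/3, 19/5)
obs 10: x=1 → posterior Dirichlet(11, 21/5, 4, 8/3, 19/5)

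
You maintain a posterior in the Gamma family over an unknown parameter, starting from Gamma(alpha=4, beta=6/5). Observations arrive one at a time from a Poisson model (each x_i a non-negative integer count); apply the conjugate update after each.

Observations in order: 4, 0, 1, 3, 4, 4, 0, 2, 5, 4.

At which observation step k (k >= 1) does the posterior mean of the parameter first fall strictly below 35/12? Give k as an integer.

k = 2

obs 1: x=4 → posterior Gamma(8, 11/5)
obs 2: x=0 → posterior Gamma(8, 16/5)
obs 3: x=1 → posterior Gamma(9, 21/5)
obs 4: x=3 → posterior Gamma(12, 26/5)
obs 5: x=4 → posterior Gamma(16, 31/5)
obs 6: x=4 → posterior Gamma(20, 36/5)
obs 7: x=0 → posterior Gamma(20, 41/5)
obs 8: x=2 → posterior Gamma(22, 46/5)
obs 9: x=5 → posterior Gamma(27, 51/5)
obs 10: x=4 → posterior Gamma(31, 56/5)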